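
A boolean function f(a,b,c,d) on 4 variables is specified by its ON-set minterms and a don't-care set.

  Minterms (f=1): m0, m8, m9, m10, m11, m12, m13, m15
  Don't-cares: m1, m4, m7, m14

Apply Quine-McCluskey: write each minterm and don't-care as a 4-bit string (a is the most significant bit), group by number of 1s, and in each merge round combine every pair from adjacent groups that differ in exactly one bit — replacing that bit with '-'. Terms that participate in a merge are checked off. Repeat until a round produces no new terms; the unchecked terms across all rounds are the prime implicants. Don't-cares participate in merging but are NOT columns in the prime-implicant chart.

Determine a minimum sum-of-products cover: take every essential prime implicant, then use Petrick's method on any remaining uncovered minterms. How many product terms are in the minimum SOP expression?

2

[col 0] 0000*, 0001*, 0100*, 0111*, 1000*, 1001*, 1010*, 1011*, 1100*, 1101*, 1110*, 1111*
[col 1] -000*, -001*, -100*, -111, 0-00*, 000-*, 1-00*, 1-01*, 1-10*, 1-11*, 10-0*, 10-1*, 100-*, 101-*, 11-0*, 11-1*, 110-*, 111-*
[col 2] --00, -00-, 1--0*, 1--1*, 1-0-*, 1-1-*, 10--*, 11--*
[col 3] 1---
Prime implicants: --00, -00-, -111, 1---
PI chart (minterm → PIs covering it):
  0 | --00,-00-
  8 | --00,-00-,1---
  9 | -00-,1---
  10 | 1---  (sole → essential)
  11 | 1---  (sole → essential)
  12 | --00,1---
  13 | 1---  (sole → essential)
  15 | -111,1---
Essential prime implicants: 1---
Petrick residual → --00
Minimum SOP uses 2 PIs: c'd' + a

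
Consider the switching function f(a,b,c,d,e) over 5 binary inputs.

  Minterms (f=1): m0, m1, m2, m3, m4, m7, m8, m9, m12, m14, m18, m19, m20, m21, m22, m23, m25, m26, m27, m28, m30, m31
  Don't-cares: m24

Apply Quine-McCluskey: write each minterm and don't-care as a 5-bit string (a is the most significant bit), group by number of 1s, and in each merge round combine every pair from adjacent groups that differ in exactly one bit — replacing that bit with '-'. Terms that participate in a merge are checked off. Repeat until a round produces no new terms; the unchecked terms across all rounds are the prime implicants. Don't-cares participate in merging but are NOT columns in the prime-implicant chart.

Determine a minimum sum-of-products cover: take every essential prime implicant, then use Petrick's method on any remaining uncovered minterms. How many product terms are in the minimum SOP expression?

7

Round 0: 00000✓ 00001✓ 00010✓ 00011✓ 00100✓ 00111✓ 01000✓ 01001✓ 01100✓ 01110✓ 10010✓ 10011✓ 10100✓ 10101✓ 10110✓ 10111✓ 11000✓ 11001✓ 11010✓ 11011✓ 11100✓ 11110✓ 11111✓
Round 1: -0010✓ -0011✓ -0100✓ -0111✓ -1000✓ -1001✓ -1100✓ -1110✓ 0-000✓ 0-001✓ 0-100✓ 00-00✓ 00-11✓ 000-0✓ 000-1✓ 0000-✓ 0001-✓ 01-00✓ 0100-✓ 011-0✓ 1-010✓ 1-011✓ 1-100✓ 1-110✓ 1-111✓ 10-10✓ 10-11✓ 1001-✓ 101-0✓ 101-1✓ 1010-✓ 1011-✓ 11-00✓ 11-10✓ 11-11✓ 110-0✓ 110-1✓ 1100-✓ 1101-✓ 111-0✓ 1111-✓
Round 2: --100 -0-11 -001- -1-00 -100- -11-0 0--00 0-00- 000-- 1--10✓ 1--11✓ 1-01-✓ 1-1-0 1-11-✓ 10-1-✓ 101-- 11--0 11-1-✓ 110--
Round 3: 1--1-
PIs = {--100, -0-11, -001-, -1-00, -100-, -11-0, 0--00, 0-00-, 000--, 1--1-, 1-1-0, 101--, 11--0, 110--}
Coverage chart:
  m0: 0--00,0-00-,000--
  m1: 0-00-,000--
  m2: -001-,000--
  m3: -0-11,-001-,000--
  m4: --100,0--00
  m7: -0-11 ←essential
  m8: -1-00,-100-,0--00,0-00-
  m9: -100-,0-00-
  m12: --100,-1-00,-11-0,0--00
  m14: -11-0 ←essential
  m18: -001-,1--1-
  m19: -0-11,-001-,1--1-
  m20: --100,1-1-0,101--
  m21: 101-- ←essential
  m22: 1--1-,1-1-0,101--
  m23: -0-11,1--1-,101--
  m25: -100-,110--
  m26: 1--1-,11--0,110--
  m27: 1--1-,110--
  m28: --100,-1-00,-11-0,1-1-0,11--0
  m30: -11-0,1--1-,1-1-0,11--0
  m31: 1--1- ←essential
Essential: -0-11, -11-0, 1--1-, 101--
Petrick residual → --100, -100-, 000--
Min cover (7 terms): cd'e' + b'de + bc'd' + bce' + a'b'c' + ad + ab'c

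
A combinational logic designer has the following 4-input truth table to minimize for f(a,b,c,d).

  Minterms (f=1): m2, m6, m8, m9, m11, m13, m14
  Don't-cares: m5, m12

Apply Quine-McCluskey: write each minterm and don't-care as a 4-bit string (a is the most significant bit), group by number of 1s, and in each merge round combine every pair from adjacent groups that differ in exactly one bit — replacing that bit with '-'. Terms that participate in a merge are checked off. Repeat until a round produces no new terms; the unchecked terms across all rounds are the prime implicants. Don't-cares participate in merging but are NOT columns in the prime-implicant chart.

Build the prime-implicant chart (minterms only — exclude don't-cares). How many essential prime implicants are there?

Round 0: 0010✓ 0101✓ 0110✓ 1000✓ 1001✓ 1011✓ 1100✓ 1101✓ 1110✓
Round 1: -101 -110 0-10 1-00✓ 1-01✓ 10-1 100-✓ 11-0 110-✓
Round 2: 1-0-
PIs = {-101, -110, 0-10, 1-0-, 10-1, 11-0}
Coverage chart:
  m2: 0-10 ←essential
  m6: -110,0-10
  m8: 1-0- ←essential
  m9: 1-0-,10-1
  m11: 10-1 ←essential
  m13: -101,1-0-
  m14: -110,11-0
Essential: 0-10, 1-0-, 10-1

3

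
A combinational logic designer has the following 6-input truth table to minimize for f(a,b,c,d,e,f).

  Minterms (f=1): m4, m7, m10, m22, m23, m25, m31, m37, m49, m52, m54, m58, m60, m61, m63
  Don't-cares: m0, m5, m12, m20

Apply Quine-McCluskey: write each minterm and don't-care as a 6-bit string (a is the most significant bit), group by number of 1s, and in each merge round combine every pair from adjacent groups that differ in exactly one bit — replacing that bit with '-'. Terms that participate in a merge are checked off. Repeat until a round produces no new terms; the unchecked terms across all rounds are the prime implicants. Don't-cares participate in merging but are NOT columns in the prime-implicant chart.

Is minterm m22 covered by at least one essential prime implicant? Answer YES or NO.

YES

[col 0] 000000*, 000100*, 000101*, 000111*, 001010, 001100*, 010100*, 010110*, 010111*, 011001, 011111*, 100101*, 110001, 110100*, 110110*, 111010, 111100*, 111101*, 111111*
[col 1] -00101, -10100*, -10110*, -11111, 0-0100, 0-0111, 00-100, 000-00, 0001-1, 00010-, 01-111, 0101-0*, 01011-, 11-100, 1101-0*, 1111-1, 11110-
[col 2] -101-0
Prime implicants: -00101, -101-0, -11111, 0-0100, 0-0111, 00-100, 000-00, 0001-1, 00010-, 001010, 01-111, 01011-, 011001, 11-100, 110001, 111010, 1111-1, 11110-
PI chart (minterm → PIs covering it):
  4 | 0-0100,00-100,000-00,00010-
  7 | 0-0111,0001-1
  10 | 001010  (sole → essential)
  22 | -101-0,01011-
  23 | 0-0111,01-111,01011-
  25 | 011001  (sole → essential)
  31 | -11111,01-111
  37 | -00101  (sole → essential)
  49 | 110001  (sole → essential)
  52 | -101-0,11-100
  54 | -101-0  (sole → essential)
  58 | 111010  (sole → essential)
  60 | 11-100,11110-
  61 | 1111-1,11110-
  63 | -11111,1111-1
Essential prime implicants: -00101, -101-0, 001010, 011001, 110001, 111010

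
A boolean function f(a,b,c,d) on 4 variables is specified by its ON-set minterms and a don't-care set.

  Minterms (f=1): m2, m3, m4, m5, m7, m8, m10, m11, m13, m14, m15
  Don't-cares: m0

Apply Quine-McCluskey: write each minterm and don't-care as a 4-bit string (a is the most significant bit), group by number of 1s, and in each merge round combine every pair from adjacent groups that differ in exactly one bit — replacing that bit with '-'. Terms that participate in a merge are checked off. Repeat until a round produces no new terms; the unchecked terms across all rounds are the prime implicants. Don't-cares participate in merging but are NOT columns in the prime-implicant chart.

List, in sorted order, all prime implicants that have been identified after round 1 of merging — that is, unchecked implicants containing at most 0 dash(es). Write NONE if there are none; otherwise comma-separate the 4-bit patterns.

size-2^0 implicants → 0000(✓)  0010(✓)  0011(✓)  0100(✓)  0101(✓)  0111(✓)  1000(✓)  1010(✓)  1011(✓)  1101(✓)  1110(✓)  1111(✓)
size-2^1 implicants → -000(✓)  -010(✓)  -011(✓)  -101(✓)  -111(✓)  0-00  0-11(✓)  00-0(✓)  001-(✓)  01-1(✓)  010-  1-10(✓)  1-11(✓)  10-0(✓)  101-(✓)  11-1(✓)  111-(✓)
size-2^2 implicants → --11  -0-0  -01-  -1-1  1-1-
Unchecked terms (primes): --11, -0-0, -01-, -1-1, 0-00, 010-, 1-1-

NONE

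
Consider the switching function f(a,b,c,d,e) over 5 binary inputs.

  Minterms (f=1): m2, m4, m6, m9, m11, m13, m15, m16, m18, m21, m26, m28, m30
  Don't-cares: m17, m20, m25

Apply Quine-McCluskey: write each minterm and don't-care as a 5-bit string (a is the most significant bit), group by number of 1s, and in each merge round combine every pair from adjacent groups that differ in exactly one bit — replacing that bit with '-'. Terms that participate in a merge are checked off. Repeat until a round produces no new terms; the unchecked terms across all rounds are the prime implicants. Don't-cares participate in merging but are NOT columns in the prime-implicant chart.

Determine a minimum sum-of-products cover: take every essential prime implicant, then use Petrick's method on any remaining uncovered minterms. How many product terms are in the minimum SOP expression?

6

Round 0: 00010✓ 00100✓ 00110✓ 01001✓ 01011✓ 01101✓ 01111✓ 10000✓ 10001✓ 10010✓ 10100✓ 10101✓ 11001✓ 11010✓ 11100✓ 11110✓
Round 1: -0010 -0100 -1001 00-10 001-0 01-01✓ 01-11✓ 010-1✓ 011-1✓ 1-001 1-010 1-100 10-00✓ 10-01✓ 100-0 1000-✓ 1010-✓ 11-10 111-0
Round 2: 01--1 10-0-
PIs = {-0010, -0100, -1001, 00-10, 001-0, 01--1, 1-001, 1-010, 1-100, 10-0-, 100-0, 11-10, 111-0}
Coverage chart:
  m2: -0010,00-10
  m4: -0100,001-0
  m6: 00-10,001-0
  m9: -1001,01--1
  m11: 01--1 ←essential
  m13: 01--1 ←essential
  m15: 01--1 ←essential
  m16: 10-0-,100-0
  m18: -0010,1-010,100-0
  m21: 10-0- ←essential
  m26: 1-010,11-10
  m28: 1-100,111-0
  m30: 11-10,111-0
Essential: 01--1, 10-0-
Petrick residual → -0010, 001-0, 1-010, 111-0
Min cover (6 terms): b'c'de' + a'b'ce' + a'be + ac'de' + ab'd' + abce'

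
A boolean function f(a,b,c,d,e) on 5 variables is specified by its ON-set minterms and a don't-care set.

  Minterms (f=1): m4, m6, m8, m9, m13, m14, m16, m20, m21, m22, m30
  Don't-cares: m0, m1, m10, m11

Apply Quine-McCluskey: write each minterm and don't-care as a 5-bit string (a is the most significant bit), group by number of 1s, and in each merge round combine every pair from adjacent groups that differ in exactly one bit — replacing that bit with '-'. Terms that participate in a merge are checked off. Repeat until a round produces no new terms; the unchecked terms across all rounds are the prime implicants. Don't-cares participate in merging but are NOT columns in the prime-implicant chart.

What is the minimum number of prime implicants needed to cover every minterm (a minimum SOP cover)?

5

size-2^0 implicants → 00000(✓)  00001(✓)  00100(✓)  00110(✓)  01000(✓)  01001(✓)  01010(✓)  01011(✓)  01101(✓)  01110(✓)  10000(✓)  10100(✓)  10101(✓)  10110(✓)  11110(✓)
size-2^1 implicants → -0000(✓)  -0100(✓)  -0110(✓)  -1110(✓)  0-000(✓)  0-001(✓)  0-110(✓)  00-00(✓)  0000-(✓)  001-0(✓)  01-01  01-10  010-0(✓)  010-1(✓)  0100-(✓)  0101-(✓)  1-110(✓)  10-00(✓)  101-0(✓)  1010-
size-2^2 implicants → --110  -0-00  -01-0  0-00-  010--
Unchecked terms (primes): --110, -0-00, -01-0, 0-00-, 01-01, 01-10, 010--, 1010-
Minterm coverage:
  m4 ⊆ -0-00,-01-0
  m6 ⊆ --110,-01-0
  m8 ⊆ 0-00-,010--
  m9 ⊆ 0-00-,01-01,010--
  m13 ⊆ 01-01 [E]
  m14 ⊆ --110,01-10
  m16 ⊆ -0-00 [E]
  m20 ⊆ -0-00,-01-0,1010-
  m21 ⊆ 1010- [E]
  m22 ⊆ --110,-01-0
  m30 ⊆ --110 [E]
E = {--110, -0-00, 01-01, 1010-}
Petrick residual → 0-00-
Cover = cde' + b'd'e' + a'c'd' + a'bd'e + ab'cd'  |cover|=5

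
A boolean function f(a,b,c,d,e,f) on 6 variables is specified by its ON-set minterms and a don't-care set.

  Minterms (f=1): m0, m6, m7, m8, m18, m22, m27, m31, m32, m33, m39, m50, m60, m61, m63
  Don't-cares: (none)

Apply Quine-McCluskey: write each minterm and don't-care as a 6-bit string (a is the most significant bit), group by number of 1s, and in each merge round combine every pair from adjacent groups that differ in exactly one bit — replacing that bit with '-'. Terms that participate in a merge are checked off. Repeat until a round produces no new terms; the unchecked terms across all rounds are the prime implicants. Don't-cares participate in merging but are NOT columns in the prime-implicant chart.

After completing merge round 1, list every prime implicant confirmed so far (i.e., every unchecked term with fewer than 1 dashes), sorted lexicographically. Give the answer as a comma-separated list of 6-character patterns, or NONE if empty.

[col 0] 000000*, 000110*, 000111*, 001000*, 010010*, 010110*, 011011*, 011111*, 100000*, 100001*, 100111*, 110010*, 111100*, 111101*, 111111*
[col 1] -00000, -00111, -10010, -11111, 0-0110, 00-000, 00011-, 010-10, 011-11, 10000-, 1111-1, 11110-
Prime implicants: -00000, -00111, -10010, -11111, 0-0110, 00-000, 00011-, 010-10, 011-11, 10000-, 1111-1, 11110-

NONE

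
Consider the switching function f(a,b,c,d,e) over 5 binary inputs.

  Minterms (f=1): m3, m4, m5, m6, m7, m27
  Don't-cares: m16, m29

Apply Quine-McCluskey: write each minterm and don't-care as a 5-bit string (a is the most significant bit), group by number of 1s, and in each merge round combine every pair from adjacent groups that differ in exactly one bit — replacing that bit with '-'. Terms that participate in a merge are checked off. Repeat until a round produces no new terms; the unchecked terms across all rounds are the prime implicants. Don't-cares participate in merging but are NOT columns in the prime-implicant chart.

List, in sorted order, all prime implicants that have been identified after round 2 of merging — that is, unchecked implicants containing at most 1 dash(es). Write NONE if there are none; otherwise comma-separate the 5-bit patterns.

00-11, 10000, 11011, 11101

[col 0] 00011*, 00100*, 00101*, 00110*, 00111*, 10000, 11011, 11101
[col 1] 00-11, 001-0*, 001-1*, 0010-*, 0011-*
[col 2] 001--
Prime implicants: 00-11, 001--, 10000, 11011, 11101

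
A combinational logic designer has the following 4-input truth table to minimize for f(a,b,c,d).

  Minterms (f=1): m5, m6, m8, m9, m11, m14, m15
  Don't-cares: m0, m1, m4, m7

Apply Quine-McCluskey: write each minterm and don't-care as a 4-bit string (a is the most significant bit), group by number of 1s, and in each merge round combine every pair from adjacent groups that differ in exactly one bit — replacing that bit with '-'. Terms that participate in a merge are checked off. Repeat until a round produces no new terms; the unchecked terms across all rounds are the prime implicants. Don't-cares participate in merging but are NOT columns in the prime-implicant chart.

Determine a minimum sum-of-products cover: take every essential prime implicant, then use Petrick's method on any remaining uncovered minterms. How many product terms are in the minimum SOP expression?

size-2^0 implicants → 0000(✓)  0001(✓)  0100(✓)  0101(✓)  0110(✓)  0111(✓)  1000(✓)  1001(✓)  1011(✓)  1110(✓)  1111(✓)
size-2^1 implicants → -000(✓)  -001(✓)  -110(✓)  -111(✓)  0-00(✓)  0-01(✓)  000-(✓)  01-0(✓)  01-1(✓)  010-(✓)  011-(✓)  1-11  10-1  100-(✓)  111-(✓)
size-2^2 implicants → -00-  -11-  0-0-  01--
Unchecked terms (primes): -00-, -11-, 0-0-, 01--, 1-11, 10-1
Minterm coverage:
  m5 ⊆ 0-0-,01--
  m6 ⊆ -11-,01--
  m8 ⊆ -00- [E]
  m9 ⊆ -00-,10-1
  m11 ⊆ 1-11,10-1
  m14 ⊆ -11- [E]
  m15 ⊆ -11-,1-11
E = {-00-, -11-}
Petrick residual → 0-0-, 1-11
Cover = b'c' + bc + a'c' + acd  |cover|=4

4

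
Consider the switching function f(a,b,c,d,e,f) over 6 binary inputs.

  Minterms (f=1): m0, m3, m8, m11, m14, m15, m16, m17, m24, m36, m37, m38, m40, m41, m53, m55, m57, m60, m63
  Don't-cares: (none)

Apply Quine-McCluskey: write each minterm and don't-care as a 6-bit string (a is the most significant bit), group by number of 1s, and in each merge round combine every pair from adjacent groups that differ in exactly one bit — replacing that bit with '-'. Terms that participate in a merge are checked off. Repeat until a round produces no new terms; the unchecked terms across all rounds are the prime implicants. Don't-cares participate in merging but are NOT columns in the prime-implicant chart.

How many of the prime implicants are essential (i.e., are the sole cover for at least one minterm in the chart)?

Round 0: 000000✓ 000011✓ 001000✓ 001011✓ 001110✓ 001111✓ 010000✓ 010001✓ 011000✓ 100100✓ 100101✓ 100110✓ 101000✓ 101001✓ 110101✓ 110111✓ 111001✓ 111100 111111✓
Round 1: -01000 0-0000✓ 0-1000✓ 00-000✓ 00-011 001-11 00111- 01-000✓ 01000- 1-0101 1-1001 1001-0 10010- 10100- 11-111 1101-1
Round 2: 0--000
PIs = {-01000, 0--000, 00-011, 001-11, 00111-, 01000-, 1-0101, 1-1001, 1001-0, 10010-, 10100-, 11-111, 1101-1, 111100}
Coverage chart:
  m0: 0--000 ←essential
  m3: 00-011 ←essential
  m8: -01000,0--000
  m11: 00-011,001-11
  m14: 00111- ←essential
  m15: 001-11,00111-
  m16: 0--000,01000-
  m17: 01000- ←essential
  m24: 0--000 ←essential
  m36: 1001-0,10010-
  m37: 1-0101,10010-
  m38: 1001-0 ←essential
  m40: -01000,10100-
  m41: 1-1001,10100-
  m53: 1-0101,1101-1
  m55: 11-111,1101-1
  m57: 1-1001 ←essential
  m60: 111100 ←essential
  m63: 11-111 ←essential
Essential: 0--000, 00-011, 00111-, 01000-, 1-1001, 1001-0, 11-111, 111100

8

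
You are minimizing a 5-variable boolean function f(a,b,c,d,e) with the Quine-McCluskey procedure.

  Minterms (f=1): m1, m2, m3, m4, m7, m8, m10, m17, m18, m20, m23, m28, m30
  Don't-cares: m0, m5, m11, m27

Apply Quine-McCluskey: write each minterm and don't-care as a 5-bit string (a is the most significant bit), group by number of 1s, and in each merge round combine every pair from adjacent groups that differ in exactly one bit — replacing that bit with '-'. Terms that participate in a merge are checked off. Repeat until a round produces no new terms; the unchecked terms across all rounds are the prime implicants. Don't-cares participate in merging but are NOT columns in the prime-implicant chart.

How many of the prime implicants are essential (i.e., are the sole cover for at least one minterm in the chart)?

5

size-2^0 implicants → 00000(✓)  00001(✓)  00010(✓)  00011(✓)  00100(✓)  00101(✓)  00111(✓)  01000(✓)  01010(✓)  01011(✓)  10001(✓)  10010(✓)  10100(✓)  10111(✓)  11011(✓)  11100(✓)  11110(✓)
size-2^1 implicants → -0001  -0010  -0100  -0111  -1011  0-000(✓)  0-010(✓)  0-011(✓)  00-00(✓)  00-01(✓)  00-11(✓)  000-0(✓)  000-1(✓)  0000-(✓)  0001-(✓)  001-1(✓)  0010-(✓)  010-0(✓)  0101-(✓)  1-100  111-0
size-2^2 implicants → 0-0-0  0-01-  00--1  00-0-  000--
Unchecked terms (primes): -0001, -0010, -0100, -0111, -1011, 0-0-0, 0-01-, 00--1, 00-0-, 000--, 1-100, 111-0
Minterm coverage:
  m1 ⊆ -0001,00--1,00-0-,000--
  m2 ⊆ -0010,0-0-0,0-01-,000--
  m3 ⊆ 0-01-,00--1,000--
  m4 ⊆ -0100,00-0-
  m7 ⊆ -0111,00--1
  m8 ⊆ 0-0-0 [E]
  m10 ⊆ 0-0-0,0-01-
  m17 ⊆ -0001 [E]
  m18 ⊆ -0010 [E]
  m20 ⊆ -0100,1-100
  m23 ⊆ -0111 [E]
  m28 ⊆ 1-100,111-0
  m30 ⊆ 111-0 [E]
E = {-0001, -0010, -0111, 0-0-0, 111-0}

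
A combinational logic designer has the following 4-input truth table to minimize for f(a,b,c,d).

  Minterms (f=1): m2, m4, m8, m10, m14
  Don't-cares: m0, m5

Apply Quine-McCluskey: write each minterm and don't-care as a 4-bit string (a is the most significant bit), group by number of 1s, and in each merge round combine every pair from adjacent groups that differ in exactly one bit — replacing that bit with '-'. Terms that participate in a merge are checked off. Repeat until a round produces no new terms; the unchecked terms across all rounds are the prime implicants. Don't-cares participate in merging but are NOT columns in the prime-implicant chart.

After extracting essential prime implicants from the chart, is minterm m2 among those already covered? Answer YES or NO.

YES

Round 0: 0000✓ 0010✓ 0100✓ 0101✓ 1000✓ 1010✓ 1110✓
Round 1: -000✓ -010✓ 0-00 00-0✓ 010- 1-10 10-0✓
Round 2: -0-0
PIs = {-0-0, 0-00, 010-, 1-10}
Coverage chart:
  m2: -0-0 ←essential
  m4: 0-00,010-
  m8: -0-0 ←essential
  m10: -0-0,1-10
  m14: 1-10 ←essential
Essential: -0-0, 1-10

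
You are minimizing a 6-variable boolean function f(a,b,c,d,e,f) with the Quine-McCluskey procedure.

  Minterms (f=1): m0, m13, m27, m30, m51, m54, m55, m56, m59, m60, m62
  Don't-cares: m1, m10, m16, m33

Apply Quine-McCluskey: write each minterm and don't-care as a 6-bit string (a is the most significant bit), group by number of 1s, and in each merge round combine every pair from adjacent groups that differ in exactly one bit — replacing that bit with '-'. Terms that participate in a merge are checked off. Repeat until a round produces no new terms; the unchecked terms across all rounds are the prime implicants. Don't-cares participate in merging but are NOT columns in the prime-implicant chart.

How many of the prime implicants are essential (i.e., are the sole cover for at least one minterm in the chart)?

[col 0] 000000*, 000001*, 001010, 001101, 010000*, 011011*, 011110*, 100001*, 110011*, 110110*, 110111*, 111000*, 111011*, 111100*, 111110*
[col 1] -00001, -11011, -11110, 0-0000, 00000-, 11-011, 11-110, 110-11, 11011-, 111-00, 1111-0
Prime implicants: -00001, -11011, -11110, 0-0000, 00000-, 001010, 001101, 11-011, 11-110, 110-11, 11011-, 111-00, 1111-0
PI chart (minterm → PIs covering it):
  0 | 0-0000,00000-
  13 | 001101  (sole → essential)
  27 | -11011  (sole → essential)
  30 | -11110  (sole → essential)
  51 | 11-011,110-11
  54 | 11-110,11011-
  55 | 110-11,11011-
  56 | 111-00  (sole → essential)
  59 | -11011,11-011
  60 | 111-00,1111-0
  62 | -11110,11-110,1111-0
Essential prime implicants: -11011, -11110, 001101, 111-00

4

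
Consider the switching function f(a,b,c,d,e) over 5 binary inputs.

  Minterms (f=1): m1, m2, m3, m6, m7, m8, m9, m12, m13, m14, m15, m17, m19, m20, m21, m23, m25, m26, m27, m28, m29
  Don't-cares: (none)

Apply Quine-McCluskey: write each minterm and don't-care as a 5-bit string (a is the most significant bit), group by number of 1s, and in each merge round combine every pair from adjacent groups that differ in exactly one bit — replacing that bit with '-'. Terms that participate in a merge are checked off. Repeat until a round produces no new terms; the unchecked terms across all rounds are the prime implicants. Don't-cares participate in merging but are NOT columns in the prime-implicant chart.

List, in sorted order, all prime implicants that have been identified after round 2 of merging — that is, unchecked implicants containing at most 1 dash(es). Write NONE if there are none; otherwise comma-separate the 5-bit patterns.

1101-

size-2^0 implicants → 00001(✓)  00010(✓)  00011(✓)  00110(✓)  00111(✓)  01000(✓)  01001(✓)  01100(✓)  01101(✓)  01110(✓)  01111(✓)  10001(✓)  10011(✓)  10100(✓)  10101(✓)  10111(✓)  11001(✓)  11010(✓)  11011(✓)  11100(✓)  11101(✓)
size-2^1 implicants → -0001(✓)  -0011(✓)  -0111(✓)  -1001(✓)  -1100(✓)  -1101(✓)  0-001(✓)  0-110(✓)  0-111(✓)  00-10(✓)  00-11(✓)  000-1(✓)  0001-(✓)  0011-(✓)  01-00(✓)  01-01(✓)  0100-(✓)  011-0(✓)  011-1(✓)  0110-(✓)  0111-(✓)  1-001(✓)  1-011(✓)  1-100(✓)  1-101(✓)  10-01(✓)  10-11(✓)  100-1(✓)  101-1(✓)  1010-(✓)  11-01(✓)  110-1(✓)  1101-  1110-(✓)
size-2^2 implicants → --001  -0-11  -00-1  -1-01  -110-  0-11-  00-1-  01-0-  011--  1--01  1-0-1  1-10-  10--1
Unchecked terms (primes): --001, -0-11, -00-1, -1-01, -110-, 0-11-, 00-1-, 01-0-, 011--, 1--01, 1-0-1, 1-10-, 10--1, 1101-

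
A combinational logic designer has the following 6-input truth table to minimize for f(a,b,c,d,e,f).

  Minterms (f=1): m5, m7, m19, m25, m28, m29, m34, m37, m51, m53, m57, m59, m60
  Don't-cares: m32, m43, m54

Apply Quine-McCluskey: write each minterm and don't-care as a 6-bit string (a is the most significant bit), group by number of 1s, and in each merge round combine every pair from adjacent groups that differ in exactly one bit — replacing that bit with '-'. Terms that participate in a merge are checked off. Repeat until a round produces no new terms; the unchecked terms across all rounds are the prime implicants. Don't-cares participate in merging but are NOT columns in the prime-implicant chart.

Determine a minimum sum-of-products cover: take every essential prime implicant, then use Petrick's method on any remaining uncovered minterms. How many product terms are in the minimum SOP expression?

7

size-2^0 implicants → 000101(✓)  000111(✓)  010011(✓)  011001(✓)  011100(✓)  011101(✓)  100000(✓)  100010(✓)  100101(✓)  101011(✓)  110011(✓)  110101(✓)  110110  111001(✓)  111011(✓)  111100(✓)
size-2^1 implicants → -00101  -10011  -11001  -11100  0001-1  011-01  01110-  1-0101  1-1011  1000-0  11-011  1110-1
Unchecked terms (primes): -00101, -10011, -11001, -11100, 0001-1, 011-01, 01110-, 1-0101, 1-1011, 1000-0, 11-011, 110110, 1110-1
Minterm coverage:
  m5 ⊆ -00101,0001-1
  m7 ⊆ 0001-1 [E]
  m19 ⊆ -10011 [E]
  m25 ⊆ -11001,011-01
  m28 ⊆ -11100,01110-
  m29 ⊆ 011-01,01110-
  m34 ⊆ 1000-0 [E]
  m37 ⊆ -00101,1-0101
  m51 ⊆ -10011,11-011
  m53 ⊆ 1-0101 [E]
  m57 ⊆ -11001,1110-1
  m59 ⊆ 1-1011,11-011,1110-1
  m60 ⊆ -11100 [E]
E = {-10011, -11100, 0001-1, 1-0101, 1000-0}
Petrick residual → 011-01, 1110-1
Cover = bc'd'ef + bcde'f' + a'b'c'df + a'bce'f + ac'de'f + ab'c'd'f' + abcd'f  |cover|=7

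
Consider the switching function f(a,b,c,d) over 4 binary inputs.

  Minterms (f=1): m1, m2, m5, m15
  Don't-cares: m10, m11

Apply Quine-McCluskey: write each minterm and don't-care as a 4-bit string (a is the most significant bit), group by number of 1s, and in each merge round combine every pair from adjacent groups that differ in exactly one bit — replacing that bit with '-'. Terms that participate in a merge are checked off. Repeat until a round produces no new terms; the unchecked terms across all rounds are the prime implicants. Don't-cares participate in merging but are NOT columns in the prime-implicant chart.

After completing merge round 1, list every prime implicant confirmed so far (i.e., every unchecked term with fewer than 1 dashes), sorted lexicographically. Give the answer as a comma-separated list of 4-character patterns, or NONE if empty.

[col 0] 0001*, 0010*, 0101*, 1010*, 1011*, 1111*
[col 1] -010, 0-01, 1-11, 101-
Prime implicants: -010, 0-01, 1-11, 101-

NONE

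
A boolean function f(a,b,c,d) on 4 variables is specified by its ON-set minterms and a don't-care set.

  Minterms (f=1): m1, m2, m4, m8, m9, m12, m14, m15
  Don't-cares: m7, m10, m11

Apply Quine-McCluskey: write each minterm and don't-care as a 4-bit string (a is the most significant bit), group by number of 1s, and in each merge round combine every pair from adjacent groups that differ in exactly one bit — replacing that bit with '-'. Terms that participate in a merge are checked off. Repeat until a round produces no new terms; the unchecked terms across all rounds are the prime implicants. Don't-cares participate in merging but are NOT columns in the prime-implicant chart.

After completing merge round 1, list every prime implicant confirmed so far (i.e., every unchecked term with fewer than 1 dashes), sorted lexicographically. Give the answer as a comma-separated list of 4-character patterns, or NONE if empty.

NONE

Round 0: 0001✓ 0010✓ 0100✓ 0111✓ 1000✓ 1001✓ 1010✓ 1011✓ 1100✓ 1110✓ 1111✓
Round 1: -001 -010 -100 -111 1-00✓ 1-10✓ 1-11✓ 10-0✓ 10-1✓ 100-✓ 101-✓ 11-0✓ 111-✓
Round 2: 1--0 1-1- 10--
PIs = {-001, -010, -100, -111, 1--0, 1-1-, 10--}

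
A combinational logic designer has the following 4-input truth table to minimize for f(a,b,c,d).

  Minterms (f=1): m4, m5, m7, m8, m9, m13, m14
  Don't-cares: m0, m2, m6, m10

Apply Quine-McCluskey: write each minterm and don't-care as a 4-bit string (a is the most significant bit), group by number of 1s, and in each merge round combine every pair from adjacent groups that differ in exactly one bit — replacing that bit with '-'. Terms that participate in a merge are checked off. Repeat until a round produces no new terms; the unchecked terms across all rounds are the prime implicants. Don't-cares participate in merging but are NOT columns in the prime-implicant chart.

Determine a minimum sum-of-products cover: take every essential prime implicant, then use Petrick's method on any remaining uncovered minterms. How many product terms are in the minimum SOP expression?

4

Round 0: 0000✓ 0010✓ 0100✓ 0101✓ 0110✓ 0111✓ 1000✓ 1001✓ 1010✓ 1101✓ 1110✓
Round 1: -000✓ -010✓ -101 -110✓ 0-00✓ 0-10✓ 00-0✓ 01-0✓ 01-1✓ 010-✓ 011-✓ 1-01 1-10✓ 10-0✓ 100-
Round 2: --10 -0-0 0--0 01--
PIs = {--10, -0-0, -101, 0--0, 01--, 1-01, 100-}
Coverage chart:
  m4: 0--0,01--
  m5: -101,01--
  m7: 01-- ←essential
  m8: -0-0,100-
  m9: 1-01,100-
  m13: -101,1-01
  m14: --10 ←essential
Essential: --10, 01--
Petrick residual → -0-0, 1-01
Min cover (4 terms): cd' + b'd' + a'b + ac'd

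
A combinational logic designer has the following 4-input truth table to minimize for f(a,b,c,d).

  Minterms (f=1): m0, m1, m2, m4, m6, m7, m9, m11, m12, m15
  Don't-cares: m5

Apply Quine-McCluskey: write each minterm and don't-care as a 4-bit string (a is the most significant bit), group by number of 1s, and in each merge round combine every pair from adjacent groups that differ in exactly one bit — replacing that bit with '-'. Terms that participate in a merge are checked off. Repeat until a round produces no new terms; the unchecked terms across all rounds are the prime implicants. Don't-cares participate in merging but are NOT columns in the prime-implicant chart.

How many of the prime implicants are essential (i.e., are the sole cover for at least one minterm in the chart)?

size-2^0 implicants → 0000(✓)  0001(✓)  0010(✓)  0100(✓)  0101(✓)  0110(✓)  0111(✓)  1001(✓)  1011(✓)  1100(✓)  1111(✓)
size-2^1 implicants → -001  -100  -111  0-00(✓)  0-01(✓)  0-10(✓)  00-0(✓)  000-(✓)  01-0(✓)  01-1(✓)  010-(✓)  011-(✓)  1-11  10-1
size-2^2 implicants → 0--0  0-0-  01--
Unchecked terms (primes): -001, -100, -111, 0--0, 0-0-, 01--, 1-11, 10-1
Minterm coverage:
  m0 ⊆ 0--0,0-0-
  m1 ⊆ -001,0-0-
  m2 ⊆ 0--0 [E]
  m4 ⊆ -100,0--0,0-0-,01--
  m6 ⊆ 0--0,01--
  m7 ⊆ -111,01--
  m9 ⊆ -001,10-1
  m11 ⊆ 1-11,10-1
  m12 ⊆ -100 [E]
  m15 ⊆ -111,1-11
E = {-100, 0--0}

2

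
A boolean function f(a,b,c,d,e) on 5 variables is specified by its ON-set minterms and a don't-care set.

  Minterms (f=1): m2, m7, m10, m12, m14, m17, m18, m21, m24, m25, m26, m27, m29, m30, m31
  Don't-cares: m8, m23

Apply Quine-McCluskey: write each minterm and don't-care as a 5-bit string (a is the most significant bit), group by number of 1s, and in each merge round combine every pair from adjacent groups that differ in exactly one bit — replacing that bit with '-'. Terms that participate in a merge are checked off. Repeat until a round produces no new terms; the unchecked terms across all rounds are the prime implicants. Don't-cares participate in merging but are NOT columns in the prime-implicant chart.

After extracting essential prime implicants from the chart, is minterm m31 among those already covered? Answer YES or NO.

size-2^0 implicants → 00010(✓)  00111(✓)  01000(✓)  01010(✓)  01100(✓)  01110(✓)  10001(✓)  10010(✓)  10101(✓)  10111(✓)  11000(✓)  11001(✓)  11010(✓)  11011(✓)  11101(✓)  11110(✓)  11111(✓)
size-2^1 implicants → -0010(✓)  -0111  -1000(✓)  -1010(✓)  -1110(✓)  0-010(✓)  01-00(✓)  01-10(✓)  010-0(✓)  011-0(✓)  1-001(✓)  1-010(✓)  1-101(✓)  1-111(✓)  10-01(✓)  101-1(✓)  11-01(✓)  11-10(✓)  11-11(✓)  110-0(✓)  110-1(✓)  1100-(✓)  1101-(✓)  111-1(✓)  1111-(✓)
size-2^2 implicants → --010  -1-10  -10-0  01--0  1--01  1-1-1  11--1  11-1-  110--
Unchecked terms (primes): --010, -0111, -1-10, -10-0, 01--0, 1--01, 1-1-1, 11--1, 11-1-, 110--
Minterm coverage:
  m2 ⊆ --010 [E]
  m7 ⊆ -0111 [E]
  m10 ⊆ --010,-1-10,-10-0,01--0
  m12 ⊆ 01--0 [E]
  m14 ⊆ -1-10,01--0
  m17 ⊆ 1--01 [E]
  m18 ⊆ --010 [E]
  m21 ⊆ 1--01,1-1-1
  m24 ⊆ -10-0,110--
  m25 ⊆ 1--01,11--1,110--
  m26 ⊆ --010,-1-10,-10-0,11-1-,110--
  m27 ⊆ 11--1,11-1-,110--
  m29 ⊆ 1--01,1-1-1,11--1
  m30 ⊆ -1-10,11-1-
  m31 ⊆ 1-1-1,11--1,11-1-
E = {--010, -0111, 01--0, 1--01}

NO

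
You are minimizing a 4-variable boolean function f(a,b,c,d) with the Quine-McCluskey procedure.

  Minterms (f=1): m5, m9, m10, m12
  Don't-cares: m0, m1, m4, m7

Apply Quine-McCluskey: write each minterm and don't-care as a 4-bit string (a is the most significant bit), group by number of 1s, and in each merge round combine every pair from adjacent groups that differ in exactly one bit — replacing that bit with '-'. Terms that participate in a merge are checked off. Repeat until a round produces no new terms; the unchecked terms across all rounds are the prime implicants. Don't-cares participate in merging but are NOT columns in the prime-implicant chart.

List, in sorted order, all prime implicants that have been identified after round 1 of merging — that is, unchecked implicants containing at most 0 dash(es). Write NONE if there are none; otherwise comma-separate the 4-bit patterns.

1010

size-2^0 implicants → 0000(✓)  0001(✓)  0100(✓)  0101(✓)  0111(✓)  1001(✓)  1010  1100(✓)
size-2^1 implicants → -001  -100  0-00(✓)  0-01(✓)  000-(✓)  01-1  010-(✓)
size-2^2 implicants → 0-0-
Unchecked terms (primes): -001, -100, 0-0-, 01-1, 1010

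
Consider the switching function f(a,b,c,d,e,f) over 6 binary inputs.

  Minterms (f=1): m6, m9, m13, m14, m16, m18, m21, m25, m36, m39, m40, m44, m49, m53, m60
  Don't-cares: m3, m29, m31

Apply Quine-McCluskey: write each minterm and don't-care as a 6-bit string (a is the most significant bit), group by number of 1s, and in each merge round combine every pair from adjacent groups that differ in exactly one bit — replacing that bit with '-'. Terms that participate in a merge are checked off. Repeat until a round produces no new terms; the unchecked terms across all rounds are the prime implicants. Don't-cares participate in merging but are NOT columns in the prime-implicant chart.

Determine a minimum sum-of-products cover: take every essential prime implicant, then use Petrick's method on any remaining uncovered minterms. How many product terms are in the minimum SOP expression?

9

Round 0: 000011 000110✓ 001001✓ 001101✓ 001110✓ 010000✓ 010010✓ 010101✓ 011001✓ 011101✓ 011111✓ 100100✓ 100111 101000✓ 101100✓ 110001✓ 110101✓ 111100✓
Round 1: -10101 0-1001✓ 0-1101✓ 00-110 001-01✓ 01-101 0100-0 011-01✓ 0111-1 1-1100 10-100 101-00 110-01
Round 2: 0-1-01
PIs = {-10101, 0-1-01, 00-110, 000011, 01-101, 0100-0, 0111-1, 1-1100, 10-100, 100111, 101-00, 110-01}
Coverage chart:
  m6: 00-110 ←essential
  m9: 0-1-01 ←essential
  m13: 0-1-01 ←essential
  m14: 00-110 ←essential
  m16: 0100-0 ←essential
  m18: 0100-0 ←essential
  m21: -10101,01-101
  m25: 0-1-01 ←essential
  m36: 10-100 ←essential
  m39: 100111 ←essential
  m40: 101-00 ←essential
  m44: 1-1100,10-100,101-00
  m49: 110-01 ←essential
  m53: -10101,110-01
  m60: 1-1100 ←essential
Essential: 0-1-01, 00-110, 0100-0, 1-1100, 10-100, 100111, 101-00, 110-01
Petrick residual → -10101
Min cover (9 terms): bc'de'f + a'ce'f + a'b'def' + a'bc'd'f' + acde'f' + ab'de'f' + ab'c'def + ab'ce'f' + abc'e'f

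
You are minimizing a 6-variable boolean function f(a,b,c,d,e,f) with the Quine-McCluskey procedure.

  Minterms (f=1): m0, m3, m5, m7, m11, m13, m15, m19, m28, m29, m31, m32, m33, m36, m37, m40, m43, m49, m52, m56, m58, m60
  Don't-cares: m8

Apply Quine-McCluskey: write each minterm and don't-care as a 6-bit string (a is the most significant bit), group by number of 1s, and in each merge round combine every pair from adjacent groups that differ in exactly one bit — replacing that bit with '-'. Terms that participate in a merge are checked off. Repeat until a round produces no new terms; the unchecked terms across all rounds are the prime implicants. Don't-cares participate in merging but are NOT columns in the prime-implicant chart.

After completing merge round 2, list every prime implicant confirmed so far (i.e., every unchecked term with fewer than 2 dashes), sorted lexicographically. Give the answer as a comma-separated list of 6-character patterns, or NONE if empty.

size-2^0 implicants → 000000(✓)  000011(✓)  000101(✓)  000111(✓)  001000(✓)  001011(✓)  001101(✓)  001111(✓)  010011(✓)  011100(✓)  011101(✓)  011111(✓)  100000(✓)  100001(✓)  100100(✓)  100101(✓)  101000(✓)  101011(✓)  110001(✓)  110100(✓)  111000(✓)  111010(✓)  111100(✓)
size-2^1 implicants → -00000(✓)  -00101  -01000(✓)  -01011  -11100  0-0011  0-1101(✓)  0-1111(✓)  00-000(✓)  00-011(✓)  00-101(✓)  00-111(✓)  000-11(✓)  0001-1(✓)  001-11(✓)  0011-1(✓)  0111-1(✓)  01110-  1-0001  1-0100  1-1000  10-000(✓)  100-00(✓)  100-01(✓)  10000-(✓)  10010-(✓)  11-100  111-00  1110-0
size-2^2 implicants → -0-000  0-11-1  00--11  00-1-1  100-0-
Unchecked terms (primes): -0-000, -00101, -01011, -11100, 0-0011, 0-11-1, 00--11, 00-1-1, 01110-, 1-0001, 1-0100, 1-1000, 100-0-, 11-100, 111-00, 1110-0

-00101, -01011, -11100, 0-0011, 01110-, 1-0001, 1-0100, 1-1000, 11-100, 111-00, 1110-0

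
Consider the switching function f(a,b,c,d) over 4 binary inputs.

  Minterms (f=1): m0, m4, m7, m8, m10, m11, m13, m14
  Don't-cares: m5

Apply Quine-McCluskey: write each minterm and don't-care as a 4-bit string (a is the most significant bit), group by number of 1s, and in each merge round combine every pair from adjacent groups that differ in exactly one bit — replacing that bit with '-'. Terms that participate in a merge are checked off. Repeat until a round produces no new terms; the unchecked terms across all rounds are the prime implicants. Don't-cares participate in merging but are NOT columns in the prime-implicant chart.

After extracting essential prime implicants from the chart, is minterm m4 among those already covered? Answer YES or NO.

NO

[col 0] 0000*, 0100*, 0101*, 0111*, 1000*, 1010*, 1011*, 1101*, 1110*
[col 1] -000, -101, 0-00, 01-1, 010-, 1-10, 10-0, 101-
Prime implicants: -000, -101, 0-00, 01-1, 010-, 1-10, 10-0, 101-
PI chart (minterm → PIs covering it):
  0 | -000,0-00
  4 | 0-00,010-
  7 | 01-1  (sole → essential)
  8 | -000,10-0
  10 | 1-10,10-0,101-
  11 | 101-  (sole → essential)
  13 | -101  (sole → essential)
  14 | 1-10  (sole → essential)
Essential prime implicants: -101, 01-1, 1-10, 101-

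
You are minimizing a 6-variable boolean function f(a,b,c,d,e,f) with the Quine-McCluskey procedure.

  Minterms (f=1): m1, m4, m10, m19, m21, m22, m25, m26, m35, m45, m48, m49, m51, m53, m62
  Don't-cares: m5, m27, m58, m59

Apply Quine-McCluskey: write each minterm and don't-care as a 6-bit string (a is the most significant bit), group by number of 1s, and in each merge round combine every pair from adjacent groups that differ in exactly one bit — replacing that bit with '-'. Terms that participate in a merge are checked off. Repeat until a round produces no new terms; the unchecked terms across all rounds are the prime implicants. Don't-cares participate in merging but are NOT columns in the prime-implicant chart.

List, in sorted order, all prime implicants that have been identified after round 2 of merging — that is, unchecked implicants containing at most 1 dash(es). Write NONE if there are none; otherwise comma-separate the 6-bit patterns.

-10101, 0-0101, 0-1010, 000-01, 00010-, 010110, 0110-1, 1-0011, 101101, 110-01, 1100-1, 11000-, 111-10

[col 0] 000001*, 000100*, 000101*, 001010*, 010011*, 010101*, 010110, 011001*, 011010*, 011011*, 100011*, 101101, 110000*, 110001*, 110011*, 110101*, 111010*, 111011*, 111110*
[col 1] -10011*, -10101, -11010*, -11011*, 0-0101, 0-1010, 000-01, 00010-, 01-011*, 0110-1, 01101-*, 1-0011, 11-011*, 110-01, 1100-1, 11000-, 111-10, 11101-*
[col 2] -1-011, -1101-
Prime implicants: -1-011, -10101, -1101-, 0-0101, 0-1010, 000-01, 00010-, 010110, 0110-1, 1-0011, 101101, 110-01, 1100-1, 11000-, 111-10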